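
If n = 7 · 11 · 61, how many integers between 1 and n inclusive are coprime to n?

φ(7) = 7 − 1 = 6.
φ(11) = 11 − 1 = 10.
φ(61) = 61 − 1 = 60.
φ(4697) = 6 × 10 × 60 = 3600.

3600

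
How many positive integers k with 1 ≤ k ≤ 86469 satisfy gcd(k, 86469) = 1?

51840

86469 = 3 * 19 * 37 * 41.
φ(86469) = 86469 · (1 − 1/3) · (1 − 1/19) · (1 − 1/37) · (1 − 1/41)
       = 86469 · 51840/86469 = 51840.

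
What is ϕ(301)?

252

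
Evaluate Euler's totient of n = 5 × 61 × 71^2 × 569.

677510400

φ(874840345) = 874840345 · (1 − 1/5) · (1 − 1/61) · (1 − 1/71) · (1 − 1/569)
       = 874840345 · 9542400/12321695 = 677510400.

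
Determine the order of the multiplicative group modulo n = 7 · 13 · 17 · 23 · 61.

φ(7) = 7 − 1 = 6.
φ(13) = 13 − 1 = 12.
φ(17) = 17 − 1 = 16.
φ(23) = 23 − 1 = 22.
φ(61) = 61 − 1 = 60.
Multiply: 6 · 12 · 16 · 22 · 60 = 1520640.

1520640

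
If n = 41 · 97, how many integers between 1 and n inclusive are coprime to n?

φ(3977) = 3977 · (1 − 1/41) · (1 − 1/97)
       = 3977 · 3840/3977 = 3840.

3840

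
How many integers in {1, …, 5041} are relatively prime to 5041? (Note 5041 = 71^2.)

φ(5041) = 5041 · (1 − 1/71)
       = 5041 · 70/71 = 4970.

4970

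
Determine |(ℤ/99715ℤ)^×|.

60480

Factor 99715: 99715 = 5 × 7^2 × 11 × 37.
φ(99715) = 99715 · (1 − 1/5) · (1 − 1/7) · (1 − 1/11) · (1 − 1/37)
       = 99715 · 8640/14245 = 60480.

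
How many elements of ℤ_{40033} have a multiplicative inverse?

Prime factorization: 40033 = 7^2 · 19 · 43.
φ(7^2) = 7^2 − 7^1 = 49 − 7 = 42.
φ(19) = 19 − 1 = 18.
φ(43) = 43 − 1 = 42.
Since φ is multiplicative, φ(40033) = 42 · 18 · 42 = 31752.

31752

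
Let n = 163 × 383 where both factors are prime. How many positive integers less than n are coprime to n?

φ(pq) = (p−1)(q−1) = 162 · 382 = 61884.

61884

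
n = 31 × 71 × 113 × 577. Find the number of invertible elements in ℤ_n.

135475200

φ(31) = 31 − 1 = 30.
φ(71) = 71 − 1 = 70.
φ(113) = 113 − 1 = 112.
φ(577) = 577 − 1 = 576.
φ(143507401) = 30 × 70 × 112 × 576 = 135475200.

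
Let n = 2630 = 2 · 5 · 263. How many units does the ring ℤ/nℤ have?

1048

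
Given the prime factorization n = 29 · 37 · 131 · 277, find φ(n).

36167040

φ(29) = 29 − 1 = 28.
φ(37) = 37 − 1 = 36.
φ(131) = 131 − 1 = 130.
φ(277) = 277 − 1 = 276.
Multiply: 28 · 36 · 130 · 276 = 36167040.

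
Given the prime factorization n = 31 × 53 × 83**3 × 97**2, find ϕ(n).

φ(31) = 31 − 1 = 30.
φ(53) = 53 − 1 = 52.
φ(83^3) = 83^3 − 83^2 = 571787 − 6889 = 564898.
φ(97^2) = 97^1·(97−1) = 97·96 = 9312.
φ(8839247799769) = 30 × 52 × 564898 × 9312 = 8206115074560.

8206115074560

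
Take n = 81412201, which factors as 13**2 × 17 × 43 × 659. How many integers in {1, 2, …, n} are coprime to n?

68979456

φ(81412201) = 81412201 · (1 − 1/13) · (1 − 1/17) · (1 − 1/43) · (1 − 1/659)
       = 81412201 · 5306112/6262477 = 68979456.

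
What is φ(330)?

80

Factor 330: 330 = 2 × 3 × 5 × 11.
φ(330) = 330 · (1 − 1/2) · (1 − 1/3) · (1 − 1/5) · (1 − 1/11)
       = 330 · 80/330 = 80.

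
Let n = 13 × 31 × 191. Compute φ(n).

φ(76973) = 76973 · (1 − 1/13) · (1 − 1/31) · (1 − 1/191)
       = 76973 · 68400/76973 = 68400.

68400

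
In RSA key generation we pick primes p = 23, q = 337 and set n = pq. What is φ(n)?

7392

φ(7751) = 7751 · (1 − 1/23) · (1 − 1/337)
       = 7751 · 7392/7751 = 7392.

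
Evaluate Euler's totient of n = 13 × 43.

504

φ(13) = 13 − 1 = 12.
φ(43) = 43 − 1 = 42.
φ(559) = 12 × 42 = 504.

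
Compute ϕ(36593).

33264

36593 = 23 · 37 · 43.
φ(23) = 23 − 1 = 22.
φ(37) = 37 − 1 = 36.
φ(43) = 43 − 1 = 42.
Since φ is multiplicative, φ(36593) = 22 · 36 · 42 = 33264.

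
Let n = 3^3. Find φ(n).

18

φ(3^3) = 3^2·(3−1) = 9·2 = 18.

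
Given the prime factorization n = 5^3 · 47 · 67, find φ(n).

303600

φ(393625) = 393625 · (1 − 1/5) · (1 − 1/47) · (1 − 1/67)
       = 393625 · 12144/15745 = 303600.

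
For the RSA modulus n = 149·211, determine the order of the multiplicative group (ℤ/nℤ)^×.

31080

φ(pq) = (p−1)(q−1) = 148 · 210 = 31080.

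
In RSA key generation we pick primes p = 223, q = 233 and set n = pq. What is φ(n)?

51504

For distinct primes, φ(pq) = (p−1)(q−1) = 222 × 232 = 51504.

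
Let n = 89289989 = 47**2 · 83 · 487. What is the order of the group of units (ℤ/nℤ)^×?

86160024

φ(89289989) = 89289989 · (1 − 1/47) · (1 − 1/83) · (1 − 1/487)
       = 89289989 · 1833192/1899787 = 86160024.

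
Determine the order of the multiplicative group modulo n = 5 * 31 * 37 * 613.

φ(3515555) = 3515555 · (1 − 1/5) · (1 − 1/31) · (1 − 1/37) · (1 − 1/613)
       = 3515555 · 2643840/3515555 = 2643840.

2643840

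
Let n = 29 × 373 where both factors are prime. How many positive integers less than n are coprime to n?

10416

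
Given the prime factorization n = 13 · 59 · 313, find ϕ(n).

φ(13) = 13 − 1 = 12.
φ(59) = 59 − 1 = 58.
φ(313) = 313 − 1 = 312.
φ(240071) = 12 × 58 × 312 = 217152.

217152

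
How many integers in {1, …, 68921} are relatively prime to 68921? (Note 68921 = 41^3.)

φ(41^3) = 41^3 − 41^2 = 68921 − 1681 = 67240.

67240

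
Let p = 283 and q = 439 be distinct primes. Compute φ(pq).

123516

φ(124237) = 124237 · (1 − 1/283) · (1 − 1/439)
       = 124237 · 123516/124237 = 123516.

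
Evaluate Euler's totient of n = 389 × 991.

384120

φ(389) = 389 − 1 = 388.
φ(991) = 991 − 1 = 990.
φ(385499) = 388 × 990 = 384120.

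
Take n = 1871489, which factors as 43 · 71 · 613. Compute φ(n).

φ(43) = 43 − 1 = 42.
φ(71) = 71 − 1 = 70.
φ(613) = 613 − 1 = 612.
φ(1871489) = 42 × 70 × 612 = 1799280.

1799280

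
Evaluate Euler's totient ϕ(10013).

First factor: 10013 = 17 * 19 * 31.
φ(10013) = 10013 · (1 − 1/17) · (1 − 1/19) · (1 − 1/31)
       = 10013 · 8640/10013 = 8640.

8640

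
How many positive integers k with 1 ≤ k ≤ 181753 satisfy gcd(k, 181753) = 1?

144000

Prime factorization: 181753 = 11 × 13 × 31 × 41.
φ(181753) = 181753 · (1 − 1/11) · (1 − 1/13) · (1 − 1/31) · (1 − 1/41)
       = 181753 · 144000/181753 = 144000.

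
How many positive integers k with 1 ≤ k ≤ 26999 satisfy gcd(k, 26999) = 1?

21168

26999 = 7**2 · 19 · 29.
φ(26999) = 26999 · (1 − 1/7) · (1 − 1/19) · (1 − 1/29)
       = 26999 · 3024/3857 = 21168.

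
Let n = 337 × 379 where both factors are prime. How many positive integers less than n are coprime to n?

For distinct primes, φ(pq) = (p−1)(q−1) = 336 × 378 = 127008.

127008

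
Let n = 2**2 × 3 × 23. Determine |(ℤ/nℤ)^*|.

88

φ(276) = 276 · (1 − 1/2) · (1 − 1/3) · (1 − 1/23)
       = 276 · 44/138 = 88.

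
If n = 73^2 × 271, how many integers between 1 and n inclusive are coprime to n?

1419120

φ(1444159) = 1444159 · (1 − 1/73) · (1 − 1/271)
       = 1444159 · 19440/19783 = 1419120.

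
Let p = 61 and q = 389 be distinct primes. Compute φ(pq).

φ(61) = 61 − 1 = 60.
φ(389) = 389 − 1 = 388.
Since φ is multiplicative, φ(23729) = 60 · 388 = 23280.

23280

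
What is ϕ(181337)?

Factor 181337: 181337 = 13^2 · 29 · 37.
φ(181337) = 181337 · (1 − 1/13) · (1 − 1/29) · (1 − 1/37)
       = 181337 · 12096/13949 = 157248.

157248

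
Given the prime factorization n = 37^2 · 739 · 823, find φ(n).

808039152

φ(832621693) = 832621693 · (1 − 1/37) · (1 − 1/739) · (1 − 1/823)
       = 832621693 · 21838896/22503289 = 808039152.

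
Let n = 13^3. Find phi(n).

2028

φ(2197) = 2197 · (1 − 1/13)
       = 2197 · 12/13 = 2028.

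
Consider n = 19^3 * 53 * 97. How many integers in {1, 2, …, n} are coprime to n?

φ(19^3) = 19^2·(19−1) = 361·18 = 6498.
φ(53) = 53 − 1 = 52.
φ(97) = 97 − 1 = 96.
φ(35262119) = 6498 × 52 × 96 = 32438016.

32438016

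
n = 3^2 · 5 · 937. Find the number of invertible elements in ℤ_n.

22464

φ(3^2) = 3^1·(3−1) = 3·2 = 6.
φ(5) = 5 − 1 = 4.
φ(937) = 937 − 1 = 936.
Since φ is multiplicative, φ(42165) = 6 · 4 · 936 = 22464.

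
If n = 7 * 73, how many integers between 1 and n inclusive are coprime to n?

φ(7) = 7 − 1 = 6.
φ(73) = 73 − 1 = 72.
φ(511) = 6 × 72 = 432.

432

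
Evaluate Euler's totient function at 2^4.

φ(2^4) = 2^4 − 2^3 = 16 − 8 = 8.

8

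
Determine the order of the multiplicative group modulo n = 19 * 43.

φ(19) = 19 − 1 = 18.
φ(43) = 43 − 1 = 42.
φ(817) = 18 × 42 = 756.

756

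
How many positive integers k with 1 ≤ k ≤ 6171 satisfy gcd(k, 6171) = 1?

6171 = 3 × 11^2 × 17.
φ(3) = 3 − 1 = 2.
φ(11^2) = 11^1·(11−1) = 11·10 = 110.
φ(17) = 17 − 1 = 16.
φ(6171) = 2 × 110 × 16 = 3520.

3520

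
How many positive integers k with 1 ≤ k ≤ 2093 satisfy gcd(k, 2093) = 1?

Prime factorization: 2093 = 7 · 13 · 23.
φ(2093) = 2093 · (1 − 1/7) · (1 − 1/13) · (1 − 1/23)
       = 2093 · 1584/2093 = 1584.

1584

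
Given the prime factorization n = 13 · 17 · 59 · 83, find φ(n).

φ(13) = 13 − 1 = 12.
φ(17) = 17 − 1 = 16.
φ(59) = 59 − 1 = 58.
φ(83) = 83 − 1 = 82.
φ(1082237) = 12 × 16 × 58 × 82 = 913152.

913152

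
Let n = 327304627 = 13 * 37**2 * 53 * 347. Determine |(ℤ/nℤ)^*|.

287584128

φ(327304627) = 327304627 · (1 − 1/13) · (1 − 1/37) · (1 − 1/53) · (1 − 1/347)
       = 327304627 · 7772544/8846071 = 287584128.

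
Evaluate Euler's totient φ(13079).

11200

Factor 13079: 13079 = 11 × 29 × 41.
φ(13079) = 13079 · (1 − 1/11) · (1 − 1/29) · (1 − 1/41)
       = 13079 · 11200/13079 = 11200.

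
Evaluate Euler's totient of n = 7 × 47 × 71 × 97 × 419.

φ(949379837) = 949379837 · (1 − 1/7) · (1 − 1/47) · (1 − 1/71) · (1 − 1/97) · (1 − 1/419)
       = 949379837 · 775272960/949379837 = 775272960.

775272960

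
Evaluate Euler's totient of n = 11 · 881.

φ(9691) = 9691 · (1 − 1/11) · (1 − 1/881)
       = 9691 · 8800/9691 = 8800.

8800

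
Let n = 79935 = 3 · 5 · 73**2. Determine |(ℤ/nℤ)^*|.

42048

φ(3) = 3 − 1 = 2.
φ(5) = 5 − 1 = 4.
φ(73^2) = 73^2 − 73^1 = 5329 − 73 = 5256.
Since φ is multiplicative, φ(79935) = 2 · 4 · 5256 = 42048.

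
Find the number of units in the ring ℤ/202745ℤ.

202745 = 5 · 23 · 41 · 43.
φ(5) = 5 − 1 = 4.
φ(23) = 23 − 1 = 22.
φ(41) = 41 − 1 = 40.
φ(43) = 43 − 1 = 42.
φ(202745) = 4 × 22 × 40 × 42 = 147840.

147840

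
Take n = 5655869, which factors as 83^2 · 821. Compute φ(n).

φ(5655869) = 5655869 · (1 − 1/83) · (1 − 1/821)
       = 5655869 · 67240/68143 = 5580920.

5580920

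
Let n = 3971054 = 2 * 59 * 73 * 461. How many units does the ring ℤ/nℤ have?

φ(2) = 2 − 1 = 1.
φ(59) = 59 − 1 = 58.
φ(73) = 73 − 1 = 72.
φ(461) = 461 − 1 = 460.
φ(3971054) = 1 × 58 × 72 × 460 = 1920960.

1920960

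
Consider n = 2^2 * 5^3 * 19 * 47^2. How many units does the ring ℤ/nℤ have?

7783200

φ(20985500) = 20985500 · (1 − 1/2) · (1 − 1/5) · (1 − 1/19) · (1 − 1/47)
       = 20985500 · 3312/8930 = 7783200.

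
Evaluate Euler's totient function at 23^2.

φ(23^2) = 23^2 − 23^1 = 529 − 23 = 506.

506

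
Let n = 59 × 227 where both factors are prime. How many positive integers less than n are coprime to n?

13108

For distinct primes, φ(pq) = (p−1)(q−1) = 58 × 226 = 13108.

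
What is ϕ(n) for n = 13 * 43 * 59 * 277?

φ(13) = 13 − 1 = 12.
φ(43) = 43 − 1 = 42.
φ(59) = 59 − 1 = 58.
φ(277) = 277 − 1 = 276.
φ(9135737) = 12 × 42 × 58 × 276 = 8068032.

8068032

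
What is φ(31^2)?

930

φ(961) = 961 · (1 − 1/31)
       = 961 · 30/31 = 930.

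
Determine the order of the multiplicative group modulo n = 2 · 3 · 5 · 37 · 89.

φ(98790) = 98790 · (1 − 1/2) · (1 − 1/3) · (1 − 1/5) · (1 − 1/37) · (1 − 1/89)
       = 98790 · 25344/98790 = 25344.

25344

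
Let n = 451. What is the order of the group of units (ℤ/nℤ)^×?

Factor 451: 451 = 11 · 41.
φ(451) = 451 · (1 − 1/11) · (1 − 1/41)
       = 451 · 400/451 = 400.

400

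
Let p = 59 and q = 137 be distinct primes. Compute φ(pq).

For distinct primes, φ(pq) = (p−1)(q−1) = 58 × 136 = 7888.

7888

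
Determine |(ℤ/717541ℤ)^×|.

604800

First factor: 717541 = 11 * 37 * 41 * 43.
φ(11) = 11 − 1 = 10.
φ(37) = 37 − 1 = 36.
φ(41) = 41 − 1 = 40.
φ(43) = 43 − 1 = 42.
Since φ is multiplicative, φ(717541) = 10 · 36 · 40 · 42 = 604800.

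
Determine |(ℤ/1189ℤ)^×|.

1120

Prime factorization: 1189 = 29 · 41.
φ(1189) = 1189 · (1 − 1/29) · (1 − 1/41)
       = 1189 · 1120/1189 = 1120.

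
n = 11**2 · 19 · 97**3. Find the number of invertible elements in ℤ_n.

1788462720

φ(11^2) = 11^1·(11−1) = 11·10 = 110.
φ(19) = 19 − 1 = 18.
φ(97^3) = 97^3 − 97^2 = 912673 − 9409 = 903264.
φ(2098235227) = 110 × 18 × 903264 = 1788462720.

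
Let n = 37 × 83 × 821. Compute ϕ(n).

2420640

φ(2521291) = 2521291 · (1 − 1/37) · (1 − 1/83) · (1 − 1/821)
       = 2521291 · 2420640/2521291 = 2420640.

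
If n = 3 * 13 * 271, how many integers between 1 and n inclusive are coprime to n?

φ(10569) = 10569 · (1 − 1/3) · (1 − 1/13) · (1 − 1/271)
       = 10569 · 6480/10569 = 6480.

6480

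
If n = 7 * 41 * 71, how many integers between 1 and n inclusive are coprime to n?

16800

φ(7) = 7 − 1 = 6.
φ(41) = 41 − 1 = 40.
φ(71) = 71 − 1 = 70.
φ(20377) = 6 × 40 × 70 = 16800.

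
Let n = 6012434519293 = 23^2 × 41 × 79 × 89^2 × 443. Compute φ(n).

5465124487680

φ(6012434519293) = 6012434519293 · (1 − 1/23) · (1 − 1/41) · (1 − 1/79) · (1 − 1/89) · (1 − 1/443)
       = 6012434519293 · 2669821440/2937193219 = 5465124487680.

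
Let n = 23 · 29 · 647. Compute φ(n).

φ(431549) = 431549 · (1 − 1/23) · (1 − 1/29) · (1 − 1/647)
       = 431549 · 397936/431549 = 397936.

397936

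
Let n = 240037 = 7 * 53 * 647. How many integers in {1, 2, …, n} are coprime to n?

φ(7) = 7 − 1 = 6.
φ(53) = 53 − 1 = 52.
φ(647) = 647 − 1 = 646.
Multiply: 6 · 52 · 646 = 201552.

201552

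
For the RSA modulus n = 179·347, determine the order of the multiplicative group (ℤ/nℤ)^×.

φ(n) = (p − 1)(q − 1) = (179−1)(347−1) = 178·346 = 61588.

61588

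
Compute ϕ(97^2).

9312

φ(97^2) = 97^1·(97−1) = 97·96 = 9312.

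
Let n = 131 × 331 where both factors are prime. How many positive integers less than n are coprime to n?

42900

φ(pq) = (p−1)(q−1) = 130 · 330 = 42900.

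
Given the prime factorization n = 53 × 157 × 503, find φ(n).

4072224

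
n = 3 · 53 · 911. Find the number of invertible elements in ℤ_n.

φ(3) = 3 − 1 = 2.
φ(53) = 53 − 1 = 52.
φ(911) = 911 − 1 = 910.
φ(144849) = 2 × 52 × 910 = 94640.

94640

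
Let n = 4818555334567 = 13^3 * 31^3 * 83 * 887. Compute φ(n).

φ(4818555334567) = 4818555334567 · (1 − 1/13) · (1 − 1/31) · (1 − 1/83) · (1 − 1/887)
       = 4818555334567 · 26154720/29669263 = 4247761920480.

4247761920480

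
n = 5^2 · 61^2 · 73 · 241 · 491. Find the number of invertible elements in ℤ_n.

619799040000

φ(5^2) = 5^1·(5−1) = 5·4 = 20.
φ(61^2) = 61^2 − 61^1 = 3721 − 61 = 3660.
φ(73) = 73 − 1 = 72.
φ(241) = 241 − 1 = 240.
φ(491) = 491 − 1 = 490.
Since φ is multiplicative, φ(803565113075) = 20 · 3660 · 72 · 240 · 490 = 619799040000.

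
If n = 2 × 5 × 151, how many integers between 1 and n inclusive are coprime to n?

600

φ(2) = 2 − 1 = 1.
φ(5) = 5 − 1 = 4.
φ(151) = 151 − 1 = 150.
Multiply: 1 · 4 · 150 = 600.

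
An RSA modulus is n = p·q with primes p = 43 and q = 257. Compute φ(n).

φ(n) = (p − 1)(q − 1) = (43−1)(257−1) = 42·256 = 10752.

10752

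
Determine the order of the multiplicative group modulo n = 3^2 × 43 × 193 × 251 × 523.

6314112000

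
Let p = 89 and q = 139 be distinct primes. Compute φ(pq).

12144

φ(12371) = 12371 · (1 − 1/89) · (1 − 1/139)
       = 12371 · 12144/12371 = 12144.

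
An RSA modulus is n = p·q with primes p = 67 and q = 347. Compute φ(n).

φ(67) = 67 − 1 = 66.
φ(347) = 347 − 1 = 346.
φ(23249) = 66 × 346 = 22836.

22836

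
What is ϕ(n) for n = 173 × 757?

130032

φ(173) = 173 − 1 = 172.
φ(757) = 757 − 1 = 756.
Multiply: 172 · 756 = 130032.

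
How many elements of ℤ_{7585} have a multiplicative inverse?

7585 = 5 * 37 * 41.
φ(7585) = 7585 · (1 − 1/5) · (1 − 1/37) · (1 − 1/41)
       = 7585 · 5760/7585 = 5760.

5760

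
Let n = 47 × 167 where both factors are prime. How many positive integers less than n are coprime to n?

φ(47) = 47 − 1 = 46.
φ(167) = 167 − 1 = 166.
Since φ is multiplicative, φ(7849) = 46 · 166 = 7636.

7636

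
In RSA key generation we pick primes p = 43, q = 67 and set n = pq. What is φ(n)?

2772

φ(2881) = 2881 · (1 − 1/43) · (1 − 1/67)
       = 2881 · 2772/2881 = 2772.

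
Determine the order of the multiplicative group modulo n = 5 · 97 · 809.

310272

φ(392365) = 392365 · (1 − 1/5) · (1 − 1/97) · (1 − 1/809)
       = 392365 · 310272/392365 = 310272.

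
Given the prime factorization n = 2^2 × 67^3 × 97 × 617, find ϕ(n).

φ(2^2) = 2^1·(2−1) = 2·1 = 2.
φ(67^3) = 67^2·(67−1) = 4489·66 = 296274.
φ(97) = 97 − 1 = 96.
φ(617) = 617 − 1 = 616.
Since φ is multiplicative, φ(72001459148) = 2 · 296274 · 96 · 616 = 35040918528.

35040918528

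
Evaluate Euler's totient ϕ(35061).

Prime factorization: 35061 = 3 · 13 · 29 · 31.
φ(3) = 3 − 1 = 2.
φ(13) = 13 − 1 = 12.
φ(29) = 29 − 1 = 28.
φ(31) = 31 − 1 = 30.
Multiply: 2 · 12 · 28 · 30 = 20160.

20160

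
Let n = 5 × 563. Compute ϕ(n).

2248

φ(5) = 5 − 1 = 4.
φ(563) = 563 − 1 = 562.
Since φ is multiplicative, φ(2815) = 4 · 562 = 2248.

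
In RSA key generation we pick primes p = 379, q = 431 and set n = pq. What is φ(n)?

162540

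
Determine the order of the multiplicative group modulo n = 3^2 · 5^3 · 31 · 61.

φ(3^2) = 3^2 − 3^1 = 9 − 3 = 6.
φ(5^3) = 5^2·(5−1) = 25·4 = 100.
φ(31) = 31 − 1 = 30.
φ(61) = 61 − 1 = 60.
Since φ is multiplicative, φ(2127375) = 6 · 100 · 30 · 60 = 1080000.

1080000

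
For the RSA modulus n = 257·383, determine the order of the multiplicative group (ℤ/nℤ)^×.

97792

φ(257) = 257 − 1 = 256.
φ(383) = 383 − 1 = 382.
Since φ is multiplicative, φ(98431) = 256 · 382 = 97792.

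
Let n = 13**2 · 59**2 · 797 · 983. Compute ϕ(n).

φ(13^2) = 13^1·(13−1) = 13·12 = 156.
φ(59^2) = 59^2 − 59^1 = 3481 − 59 = 3422.
φ(797) = 797 − 1 = 796.
φ(983) = 983 − 1 = 982.
Multiply: 156 · 3422 · 796 · 982 = 417281527104.

417281527104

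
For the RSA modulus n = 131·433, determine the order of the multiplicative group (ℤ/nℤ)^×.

φ(56723) = 56723 · (1 − 1/131) · (1 − 1/433)
       = 56723 · 56160/56723 = 56160.

56160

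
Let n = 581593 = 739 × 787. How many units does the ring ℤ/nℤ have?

580068

φ(739) = 739 − 1 = 738.
φ(787) = 787 − 1 = 786.
φ(581593) = 738 × 786 = 580068.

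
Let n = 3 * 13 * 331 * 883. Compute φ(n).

6985440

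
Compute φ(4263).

First factor: 4263 = 3 · 7**2 · 29.
φ(3) = 3 − 1 = 2.
φ(7^2) = 7^1·(7−1) = 7·6 = 42.
φ(29) = 29 − 1 = 28.
Since φ is multiplicative, φ(4263) = 2 · 42 · 28 = 2352.

2352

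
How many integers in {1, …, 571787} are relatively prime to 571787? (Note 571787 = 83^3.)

φ(83^3) = 83^2·(83−1) = 6889·82 = 564898.

564898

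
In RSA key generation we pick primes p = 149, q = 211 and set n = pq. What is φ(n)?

φ(31439) = 31439 · (1 − 1/149) · (1 − 1/211)
       = 31439 · 31080/31439 = 31080.

31080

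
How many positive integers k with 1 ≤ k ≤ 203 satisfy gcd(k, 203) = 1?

168

Prime factorization: 203 = 7 · 29.
φ(7) = 7 − 1 = 6.
φ(29) = 29 − 1 = 28.
Since φ is multiplicative, φ(203) = 6 · 28 = 168.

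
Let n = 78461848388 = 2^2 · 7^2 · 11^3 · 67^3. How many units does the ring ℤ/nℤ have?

φ(78461848388) = 78461848388 · (1 − 1/2) · (1 − 1/7) · (1 − 1/11) · (1 − 1/67)
       = 78461848388 · 3960/10318 = 30113289360.

30113289360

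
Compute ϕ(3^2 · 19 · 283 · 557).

16933536

φ(26954901) = 26954901 · (1 − 1/3) · (1 − 1/19) · (1 − 1/283) · (1 − 1/557)
       = 26954901 · 5644512/8984967 = 16933536.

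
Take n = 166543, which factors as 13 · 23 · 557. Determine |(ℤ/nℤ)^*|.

146784

φ(166543) = 166543 · (1 − 1/13) · (1 − 1/23) · (1 − 1/557)
       = 166543 · 146784/166543 = 146784.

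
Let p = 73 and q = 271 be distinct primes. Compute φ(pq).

19440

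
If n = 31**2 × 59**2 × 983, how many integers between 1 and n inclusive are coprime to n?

3125175720

φ(3288371903) = 3288371903 · (1 − 1/31) · (1 − 1/59) · (1 − 1/983)
       = 3288371903 · 1708680/1797907 = 3125175720.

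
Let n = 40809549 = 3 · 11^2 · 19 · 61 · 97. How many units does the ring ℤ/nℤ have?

22809600

φ(40809549) = 40809549 · (1 − 1/3) · (1 − 1/11) · (1 − 1/19) · (1 − 1/61) · (1 − 1/97)
       = 40809549 · 2073600/3709959 = 22809600.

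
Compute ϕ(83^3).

564898

φ(571787) = 571787 · (1 − 1/83)
       = 571787 · 82/83 = 564898.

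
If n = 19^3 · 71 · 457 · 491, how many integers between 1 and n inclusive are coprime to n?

φ(109274000743) = 109274000743 · (1 − 1/19) · (1 − 1/71) · (1 − 1/457) · (1 − 1/491)
       = 109274000743 · 281534400/302698063 = 101633918400.

101633918400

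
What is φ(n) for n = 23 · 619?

13596

φ(23) = 23 − 1 = 22.
φ(619) = 619 − 1 = 618.
Since φ is multiplicative, φ(14237) = 22 · 618 = 13596.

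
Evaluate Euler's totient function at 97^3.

903264

φ(912673) = 912673 · (1 − 1/97)
       = 912673 · 96/97 = 903264.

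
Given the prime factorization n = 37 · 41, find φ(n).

1440

φ(1517) = 1517 · (1 − 1/37) · (1 − 1/41)
       = 1517 · 1440/1517 = 1440.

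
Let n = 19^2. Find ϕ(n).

342

φ(361) = 361 · (1 − 1/19)
       = 361 · 18/19 = 342.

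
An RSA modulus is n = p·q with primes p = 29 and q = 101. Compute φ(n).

φ(29) = 29 − 1 = 28.
φ(101) = 101 − 1 = 100.
φ(2929) = 28 × 100 = 2800.

2800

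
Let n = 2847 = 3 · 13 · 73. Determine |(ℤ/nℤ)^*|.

1728

φ(2847) = 2847 · (1 − 1/3) · (1 − 1/13) · (1 − 1/73)
       = 2847 · 1728/2847 = 1728.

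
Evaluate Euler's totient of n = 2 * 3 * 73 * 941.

φ(2) = 2 − 1 = 1.
φ(3) = 3 − 1 = 2.
φ(73) = 73 − 1 = 72.
φ(941) = 941 − 1 = 940.
φ(412158) = 1 × 2 × 72 × 940 = 135360.

135360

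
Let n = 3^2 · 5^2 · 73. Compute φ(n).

φ(3^2) = 3^2 − 3^1 = 9 − 3 = 6.
φ(5^2) = 5^1·(5−1) = 5·4 = 20.
φ(73) = 73 − 1 = 72.
φ(16425) = 6 × 20 × 72 = 8640.

8640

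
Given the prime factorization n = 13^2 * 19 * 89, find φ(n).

247104

φ(13^2) = 13^2 − 13^1 = 169 − 13 = 156.
φ(19) = 19 − 1 = 18.
φ(89) = 89 − 1 = 88.
Since φ is multiplicative, φ(285779) = 156 · 18 · 88 = 247104.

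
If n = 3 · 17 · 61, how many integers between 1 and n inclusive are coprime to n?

φ(3) = 3 − 1 = 2.
φ(17) = 17 − 1 = 16.
φ(61) = 61 − 1 = 60.
Multiply: 2 · 16 · 60 = 1920.

1920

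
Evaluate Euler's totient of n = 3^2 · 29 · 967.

φ(252387) = 252387 · (1 − 1/3) · (1 − 1/29) · (1 − 1/967)
       = 252387 · 54096/84129 = 162288.

162288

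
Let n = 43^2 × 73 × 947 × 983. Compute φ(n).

φ(43^2) = 43^1·(43−1) = 43·42 = 1806.
φ(73) = 73 − 1 = 72.
φ(947) = 947 − 1 = 946.
φ(983) = 983 − 1 = 982.
φ(125650224277) = 1806 × 72 × 946 × 982 = 120796087104.

120796087104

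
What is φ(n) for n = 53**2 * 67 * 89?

16006848

φ(16750067) = 16750067 · (1 − 1/53) · (1 − 1/67) · (1 − 1/89)
       = 16750067 · 302016/316039 = 16006848.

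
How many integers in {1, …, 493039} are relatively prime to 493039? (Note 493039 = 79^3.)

486798

φ(79^3) = 79^3 − 79^2 = 493039 − 6241 = 486798.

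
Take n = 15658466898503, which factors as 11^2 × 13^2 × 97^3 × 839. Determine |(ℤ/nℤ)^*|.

12989008581120

φ(11^2) = 11^1·(11−1) = 11·10 = 110.
φ(13^2) = 13^2 − 13^1 = 169 − 13 = 156.
φ(97^3) = 97^3 − 97^2 = 912673 − 9409 = 903264.
φ(839) = 839 − 1 = 838.
φ(15658466898503) = 110 × 156 × 903264 × 838 = 12989008581120.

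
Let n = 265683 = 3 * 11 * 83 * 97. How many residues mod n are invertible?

φ(3) = 3 − 1 = 2.
φ(11) = 11 − 1 = 10.
φ(83) = 83 − 1 = 82.
φ(97) = 97 − 1 = 96.
φ(265683) = 2 × 10 × 82 × 96 = 157440.

157440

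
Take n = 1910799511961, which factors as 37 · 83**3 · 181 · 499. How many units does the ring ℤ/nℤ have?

φ(1910799511961) = 1910799511961 · (1 − 1/37) · (1 − 1/83) · (1 − 1/181) · (1 − 1/499)
       = 1910799511961 · 264617280/277369649 = 1822948441920.

1822948441920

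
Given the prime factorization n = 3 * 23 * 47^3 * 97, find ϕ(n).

φ(3) = 3 − 1 = 2.
φ(23) = 23 − 1 = 22.
φ(47^3) = 47^3 − 47^2 = 103823 − 2209 = 101614.
φ(97) = 97 − 1 = 96.
Multiply: 2 · 22 · 101614 · 96 = 429217536.

429217536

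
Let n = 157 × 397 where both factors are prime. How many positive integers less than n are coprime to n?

φ(157) = 157 − 1 = 156.
φ(397) = 397 − 1 = 396.
Since φ is multiplicative, φ(62329) = 156 · 396 = 61776.

61776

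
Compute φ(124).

Prime factorization: 124 = 2^2 · 31.
φ(2^2) = 2^2 − 2^1 = 4 − 2 = 2.
φ(31) = 31 − 1 = 30.
Since φ is multiplicative, φ(124) = 2 · 30 = 60.

60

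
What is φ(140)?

48

Factor 140: 140 = 2^2 · 5 · 7.
φ(2^2) = 2^1·(2−1) = 2·1 = 2.
φ(5) = 5 − 1 = 4.
φ(7) = 7 − 1 = 6.
φ(140) = 2 × 4 × 6 = 48.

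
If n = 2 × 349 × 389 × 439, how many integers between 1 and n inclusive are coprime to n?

59140512

φ(2) = 2 − 1 = 1.
φ(349) = 349 − 1 = 348.
φ(389) = 389 − 1 = 388.
φ(439) = 439 − 1 = 438.
φ(119198158) = 1 × 348 × 388 × 438 = 59140512.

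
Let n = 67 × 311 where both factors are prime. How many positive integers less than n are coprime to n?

For distinct primes, φ(pq) = (p−1)(q−1) = 66 × 310 = 20460.

20460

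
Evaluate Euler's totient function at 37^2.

φ(37^2) = 37^2 − 37^1 = 1369 − 37 = 1332.

1332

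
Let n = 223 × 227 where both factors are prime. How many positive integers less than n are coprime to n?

φ(223) = 223 − 1 = 222.
φ(227) = 227 − 1 = 226.
Since φ is multiplicative, φ(50621) = 222 · 226 = 50172.

50172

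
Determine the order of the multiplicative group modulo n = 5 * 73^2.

φ(5) = 5 − 1 = 4.
φ(73^2) = 73^1·(73−1) = 73·72 = 5256.
Since φ is multiplicative, φ(26645) = 4 · 5256 = 21024.

21024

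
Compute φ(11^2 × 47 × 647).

3268760

φ(3679489) = 3679489 · (1 − 1/11) · (1 − 1/47) · (1 − 1/647)
       = 3679489 · 297160/334499 = 3268760.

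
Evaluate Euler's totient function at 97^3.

φ(912673) = 912673 · (1 − 1/97)
       = 912673 · 96/97 = 903264.

903264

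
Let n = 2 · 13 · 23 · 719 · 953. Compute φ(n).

φ(409753786) = 409753786 · (1 − 1/2) · (1 − 1/13) · (1 − 1/23) · (1 − 1/719) · (1 − 1/953)
       = 409753786 · 180453504/409753786 = 180453504.

180453504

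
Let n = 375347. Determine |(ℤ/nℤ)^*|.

375347 = 7 * 29 * 43**2.
φ(375347) = 375347 · (1 − 1/7) · (1 − 1/29) · (1 − 1/43)
       = 375347 · 7056/8729 = 303408.

303408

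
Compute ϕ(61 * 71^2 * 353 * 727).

φ(61) = 61 − 1 = 60.
φ(71^2) = 71^2 − 71^1 = 5041 − 71 = 4970.
φ(353) = 353 − 1 = 352.
φ(727) = 727 − 1 = 726.
φ(78914289131) = 60 × 4970 × 352 × 726 = 76205606400.

76205606400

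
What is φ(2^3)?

φ(8) = 8 · (1 − 1/2)
       = 8 · 1/2 = 4.

4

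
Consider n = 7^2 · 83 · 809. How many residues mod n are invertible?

2782752

φ(3290203) = 3290203 · (1 − 1/7) · (1 − 1/83) · (1 − 1/809)
       = 3290203 · 397536/470029 = 2782752.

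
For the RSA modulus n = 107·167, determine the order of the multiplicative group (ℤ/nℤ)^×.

17596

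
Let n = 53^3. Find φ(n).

φ(148877) = 148877 · (1 − 1/53)
       = 148877 · 52/53 = 146068.

146068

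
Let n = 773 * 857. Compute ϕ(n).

660832

φ(662461) = 662461 · (1 − 1/773) · (1 − 1/857)
       = 662461 · 660832/662461 = 660832.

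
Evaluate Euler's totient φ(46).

22

46 = 2 · 23.
φ(46) = 46 · (1 − 1/2) · (1 − 1/23)
       = 46 · 22/46 = 22.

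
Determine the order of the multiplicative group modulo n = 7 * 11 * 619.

φ(7) = 7 − 1 = 6.
φ(11) = 11 − 1 = 10.
φ(619) = 619 − 1 = 618.
Since φ is multiplicative, φ(47663) = 6 · 10 · 618 = 37080.

37080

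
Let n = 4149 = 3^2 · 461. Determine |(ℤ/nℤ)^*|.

φ(4149) = 4149 · (1 − 1/3) · (1 − 1/461)
       = 4149 · 920/1383 = 2760.

2760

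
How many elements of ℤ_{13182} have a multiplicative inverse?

4056

Factor 13182: 13182 = 2 · 3 · 13**3.
φ(2) = 2 − 1 = 1.
φ(3) = 3 − 1 = 2.
φ(13^3) = 13^3 − 13^2 = 2197 − 169 = 2028.
Since φ is multiplicative, φ(13182) = 1 · 2 · 2028 = 4056.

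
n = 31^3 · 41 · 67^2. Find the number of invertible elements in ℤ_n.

5099450400

φ(31^3) = 31^3 − 31^2 = 29791 − 961 = 28830.
φ(41) = 41 − 1 = 40.
φ(67^2) = 67^2 − 67^1 = 4489 − 67 = 4422.
Since φ is multiplicative, φ(5483003759) = 28830 · 40 · 4422 = 5099450400.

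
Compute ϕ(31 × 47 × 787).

φ(31) = 31 − 1 = 30.
φ(47) = 47 − 1 = 46.
φ(787) = 787 − 1 = 786.
φ(1146659) = 30 × 46 × 786 = 1084680.

1084680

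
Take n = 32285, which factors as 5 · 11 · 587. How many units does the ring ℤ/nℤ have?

23440

φ(32285) = 32285 · (1 − 1/5) · (1 − 1/11) · (1 − 1/587)
       = 32285 · 23440/32285 = 23440.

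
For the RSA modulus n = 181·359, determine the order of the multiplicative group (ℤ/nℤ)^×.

For distinct primes, φ(pq) = (p−1)(q−1) = 180 × 358 = 64440.

64440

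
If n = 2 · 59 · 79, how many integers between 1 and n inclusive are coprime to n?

4524

φ(2) = 2 − 1 = 1.
φ(59) = 59 − 1 = 58.
φ(79) = 79 − 1 = 78.
φ(9322) = 1 × 58 × 78 = 4524.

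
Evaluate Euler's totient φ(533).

480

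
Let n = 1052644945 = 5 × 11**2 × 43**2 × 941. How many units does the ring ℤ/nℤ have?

746961600

φ(1052644945) = 1052644945 · (1 − 1/5) · (1 − 1/11) · (1 − 1/43) · (1 − 1/941)
       = 1052644945 · 1579200/2225465 = 746961600.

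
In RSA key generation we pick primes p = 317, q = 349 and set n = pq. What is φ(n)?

109968

φ(n) = (p − 1)(q − 1) = (317−1)(349−1) = 316·348 = 109968.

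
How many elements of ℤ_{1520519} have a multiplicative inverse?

1058400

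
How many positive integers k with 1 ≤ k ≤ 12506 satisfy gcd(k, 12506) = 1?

5616

First factor: 12506 = 2 * 13^2 * 37.
φ(12506) = 12506 · (1 − 1/2) · (1 − 1/13) · (1 − 1/37)
       = 12506 · 432/962 = 5616.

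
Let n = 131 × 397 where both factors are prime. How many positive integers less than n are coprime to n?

51480

φ(131) = 131 − 1 = 130.
φ(397) = 397 − 1 = 396.
Since φ is multiplicative, φ(52007) = 130 · 396 = 51480.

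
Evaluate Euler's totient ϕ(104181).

104181 = 3 · 7 · 11^2 · 41.
φ(104181) = 104181 · (1 − 1/3) · (1 − 1/7) · (1 − 1/11) · (1 − 1/41)
       = 104181 · 4800/9471 = 52800.

52800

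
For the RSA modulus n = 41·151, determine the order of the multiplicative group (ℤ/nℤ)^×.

6000

φ(41) = 41 − 1 = 40.
φ(151) = 151 − 1 = 150.
Multiply: 40 · 150 = 6000.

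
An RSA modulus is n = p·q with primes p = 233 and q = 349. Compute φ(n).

φ(n) = (p − 1)(q − 1) = (233−1)(349−1) = 232·348 = 80736.

80736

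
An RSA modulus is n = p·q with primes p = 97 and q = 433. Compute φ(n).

41472

φ(97) = 97 − 1 = 96.
φ(433) = 433 − 1 = 432.
φ(42001) = 96 × 432 = 41472.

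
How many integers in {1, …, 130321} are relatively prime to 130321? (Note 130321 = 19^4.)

123462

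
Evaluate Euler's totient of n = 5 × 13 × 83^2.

φ(5) = 5 − 1 = 4.
φ(13) = 13 − 1 = 12.
φ(83^2) = 83^1·(83−1) = 83·82 = 6806.
Since φ is multiplicative, φ(447785) = 4 · 12 · 6806 = 326688.

326688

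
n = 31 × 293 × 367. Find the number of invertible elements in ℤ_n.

φ(3333461) = 3333461 · (1 − 1/31) · (1 − 1/293) · (1 − 1/367)
       = 3333461 · 3206160/3333461 = 3206160.

3206160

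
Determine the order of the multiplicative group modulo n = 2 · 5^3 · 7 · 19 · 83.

885600

φ(2) = 2 − 1 = 1.
φ(5^3) = 5^2·(5−1) = 25·4 = 100.
φ(7) = 7 − 1 = 6.
φ(19) = 19 − 1 = 18.
φ(83) = 83 − 1 = 82.
φ(2759750) = 1 × 100 × 6 × 18 × 82 = 885600.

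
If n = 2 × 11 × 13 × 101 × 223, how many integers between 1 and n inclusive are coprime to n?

2664000

φ(6441578) = 6441578 · (1 − 1/2) · (1 − 1/11) · (1 − 1/13) · (1 − 1/101) · (1 − 1/223)
       = 6441578 · 2664000/6441578 = 2664000.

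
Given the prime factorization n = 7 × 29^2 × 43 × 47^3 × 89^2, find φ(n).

φ(208178597558603) = 208178597558603 · (1 − 1/7) · (1 − 1/29) · (1 − 1/43) · (1 − 1/47) · (1 − 1/89)
       = 208178597558603 · 28562688/36513407 = 162848137681152.

162848137681152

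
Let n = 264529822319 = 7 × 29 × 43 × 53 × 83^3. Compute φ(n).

207267854976

φ(7) = 7 − 1 = 6.
φ(29) = 29 − 1 = 28.
φ(43) = 43 − 1 = 42.
φ(53) = 53 − 1 = 52.
φ(83^3) = 83^2·(83−1) = 6889·82 = 564898.
φ(264529822319) = 6 × 28 × 42 × 52 × 564898 = 207267854976.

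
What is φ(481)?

432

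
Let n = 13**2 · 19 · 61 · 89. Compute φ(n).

14826240

φ(17432519) = 17432519 · (1 − 1/13) · (1 − 1/19) · (1 − 1/61) · (1 − 1/89)
       = 17432519 · 1140480/1340963 = 14826240.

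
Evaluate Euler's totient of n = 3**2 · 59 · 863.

299976

φ(458253) = 458253 · (1 − 1/3) · (1 − 1/59) · (1 − 1/863)
       = 458253 · 99992/152751 = 299976.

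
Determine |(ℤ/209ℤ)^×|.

First factor: 209 = 11 × 19.
φ(11) = 11 − 1 = 10.
φ(19) = 19 − 1 = 18.
φ(209) = 10 × 18 = 180.

180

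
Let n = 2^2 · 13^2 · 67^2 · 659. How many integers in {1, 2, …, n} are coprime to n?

907818912

φ(1999777676) = 1999777676 · (1 − 1/2) · (1 − 1/13) · (1 − 1/67) · (1 − 1/659)
       = 1999777676 · 521136/1147978 = 907818912.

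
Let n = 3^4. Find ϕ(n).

54

φ(81) = 81 · (1 − 1/3)
       = 81 · 2/3 = 54.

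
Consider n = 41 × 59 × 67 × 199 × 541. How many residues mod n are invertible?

φ(41) = 41 − 1 = 40.
φ(59) = 59 − 1 = 58.
φ(67) = 67 − 1 = 66.
φ(199) = 199 − 1 = 198.
φ(541) = 541 − 1 = 540.
Since φ is multiplicative, φ(17448617107) = 40 · 58 · 66 · 198 · 540 = 16371590400.

16371590400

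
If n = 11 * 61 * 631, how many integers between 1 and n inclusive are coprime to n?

φ(11) = 11 − 1 = 10.
φ(61) = 61 − 1 = 60.
φ(631) = 631 − 1 = 630.
Since φ is multiplicative, φ(423401) = 10 · 60 · 630 = 378000.

378000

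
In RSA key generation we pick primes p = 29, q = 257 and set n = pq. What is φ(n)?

7168

φ(29) = 29 − 1 = 28.
φ(257) = 257 − 1 = 256.
φ(7453) = 28 × 256 = 7168.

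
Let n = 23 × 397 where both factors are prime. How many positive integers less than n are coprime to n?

8712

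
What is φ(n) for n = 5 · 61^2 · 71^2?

φ(93787805) = 93787805 · (1 − 1/5) · (1 − 1/61) · (1 − 1/71)
       = 93787805 · 16800/21655 = 72760800.

72760800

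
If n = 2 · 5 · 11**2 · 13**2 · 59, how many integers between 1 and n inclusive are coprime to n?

φ(12064910) = 12064910 · (1 − 1/2) · (1 − 1/5) · (1 − 1/11) · (1 − 1/13) · (1 − 1/59)
       = 12064910 · 27840/84370 = 3981120.

3981120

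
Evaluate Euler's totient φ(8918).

3528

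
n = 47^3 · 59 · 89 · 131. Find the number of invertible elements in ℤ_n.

67422921280

φ(47^3) = 47^2·(47−1) = 2209·46 = 101614.
φ(59) = 59 − 1 = 58.
φ(89) = 89 − 1 = 88.
φ(131) = 131 − 1 = 130.
φ(71417869063) = 101614 × 58 × 88 × 130 = 67422921280.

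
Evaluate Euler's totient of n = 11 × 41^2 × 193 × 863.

φ(11) = 11 − 1 = 10.
φ(41^2) = 41^2 − 41^1 = 1681 − 41 = 1640.
φ(193) = 193 − 1 = 192.
φ(863) = 863 − 1 = 862.
φ(3079842469) = 10 × 1640 × 192 × 862 = 2714265600.

2714265600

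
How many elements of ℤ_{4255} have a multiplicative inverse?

3168

Factor 4255: 4255 = 5 * 23 * 37.
φ(4255) = 4255 · (1 − 1/5) · (1 − 1/23) · (1 − 1/37)
       = 4255 · 3168/4255 = 3168.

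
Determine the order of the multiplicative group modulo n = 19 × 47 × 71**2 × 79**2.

φ(28094566733) = 28094566733 · (1 − 1/19) · (1 − 1/47) · (1 − 1/71) · (1 − 1/79)
       = 28094566733 · 4520880/5008837 = 25357615920.

25357615920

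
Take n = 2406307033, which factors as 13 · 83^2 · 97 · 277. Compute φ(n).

2163981312

φ(13) = 13 − 1 = 12.
φ(83^2) = 83^1·(83−1) = 83·82 = 6806.
φ(97) = 97 − 1 = 96.
φ(277) = 277 − 1 = 276.
Multiply: 12 · 6806 · 96 · 276 = 2163981312.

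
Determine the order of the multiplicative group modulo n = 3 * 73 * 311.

44640

φ(68109) = 68109 · (1 − 1/3) · (1 − 1/73) · (1 − 1/311)
       = 68109 · 44640/68109 = 44640.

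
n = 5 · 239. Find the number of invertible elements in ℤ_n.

952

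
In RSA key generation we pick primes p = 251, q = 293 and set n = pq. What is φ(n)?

φ(251) = 251 − 1 = 250.
φ(293) = 293 − 1 = 292.
Multiply: 250 · 292 = 73000.

73000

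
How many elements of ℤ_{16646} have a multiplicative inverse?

6720

16646 = 2 × 7 × 29 × 41.
φ(2) = 2 − 1 = 1.
φ(7) = 7 − 1 = 6.
φ(29) = 29 − 1 = 28.
φ(41) = 41 − 1 = 40.
Multiply: 1 · 6 · 28 · 40 = 6720.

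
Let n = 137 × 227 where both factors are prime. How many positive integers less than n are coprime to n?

φ(pq) = (p−1)(q−1) = 136 · 226 = 30736.

30736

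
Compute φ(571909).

Factor 571909: 571909 = 13 * 29 * 37 * 41.
φ(571909) = 571909 · (1 − 1/13) · (1 − 1/29) · (1 − 1/37) · (1 − 1/41)
       = 571909 · 483840/571909 = 483840.

483840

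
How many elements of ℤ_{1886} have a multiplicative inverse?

880

Factor 1886: 1886 = 2 · 23 · 41.
φ(2) = 2 − 1 = 1.
φ(23) = 23 − 1 = 22.
φ(41) = 41 − 1 = 40.
φ(1886) = 1 × 22 × 40 = 880.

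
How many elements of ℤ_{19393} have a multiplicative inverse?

Prime factorization: 19393 = 11 · 41 · 43.
φ(11) = 11 − 1 = 10.
φ(41) = 41 − 1 = 40.
φ(43) = 43 − 1 = 42.
Since φ is multiplicative, φ(19393) = 10 · 40 · 42 = 16800.

16800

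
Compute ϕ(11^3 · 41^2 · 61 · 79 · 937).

8692624512000

φ(10102812341633) = 10102812341633 · (1 − 1/11) · (1 − 1/41) · (1 − 1/61) · (1 − 1/79) · (1 − 1/937)
       = 10102812341633 · 1752192000/2036446753 = 8692624512000.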